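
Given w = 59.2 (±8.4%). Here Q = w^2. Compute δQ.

Since Q is a product/quotient, work with relative uncertainties:
  (2·δw/w)² = (2×0.0840)² = 0.0282
δQ/Q = √(0.0282) = 0.168
Q = 3500, so δQ = 0.168 × 3500 = 589.

589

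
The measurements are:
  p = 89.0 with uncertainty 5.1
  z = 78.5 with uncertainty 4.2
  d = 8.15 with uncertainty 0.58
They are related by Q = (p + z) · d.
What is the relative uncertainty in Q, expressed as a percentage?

8.14%

Let u = p + z = 168. δu = √(δp² + δz²) = √(26.0 + 17.6) = 6.61, so δu/u = 0.0394.
Q is then a monomial in u, d:
δQ/Q = √((δu/u)² + (1·δd/d)²) = √(0.00156 + 0.00506) = 0.0814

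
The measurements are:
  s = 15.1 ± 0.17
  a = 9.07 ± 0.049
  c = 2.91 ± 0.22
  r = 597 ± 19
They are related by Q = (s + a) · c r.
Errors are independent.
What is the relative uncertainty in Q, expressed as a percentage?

8.24%

Let u = s + a = 24.2. δu = √(δs² + δa²) = √(0.0289 + 0.00240) = 0.177, so δu/u = 0.00732.
Q is then a monomial in u, c, r:
δQ/Q = √((δu/u)² + (1·δc/c)² + (1·δr/r)²) = √(5.36e-05 + 0.00572 + 0.00101) = 0.0824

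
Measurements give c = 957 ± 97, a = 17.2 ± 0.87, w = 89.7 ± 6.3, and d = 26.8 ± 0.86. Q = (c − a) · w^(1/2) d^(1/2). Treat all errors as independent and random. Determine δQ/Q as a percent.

Let u = c − a = 940. δu = √(δc² + δa²) = √(9410 + 0.757) = 97.0, so δu/u = 0.103.
Q is then a monomial in u, w, d:
δQ/Q = √((δu/u)² + (½·δw/w)² + (½·δd/d)²) = √(0.0107 + 0.00123 + 0.000257) = 0.110

11.0%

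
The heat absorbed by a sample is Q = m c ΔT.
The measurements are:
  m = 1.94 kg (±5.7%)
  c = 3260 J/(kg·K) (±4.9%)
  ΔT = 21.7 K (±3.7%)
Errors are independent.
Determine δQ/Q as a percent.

For a monomial Q ∝ m, c, ΔT, fractional errors add in quadrature:
  (1·δm/m)² = (1×0.0570)² = 0.00325;  (1·δc/c)² = (1×0.0490)² = 0.00240;  (1·δΔT/ΔT)² = (1×0.0370)² = 0.00137
δQ/Q = √(0.00702) = 0.0838

8.38%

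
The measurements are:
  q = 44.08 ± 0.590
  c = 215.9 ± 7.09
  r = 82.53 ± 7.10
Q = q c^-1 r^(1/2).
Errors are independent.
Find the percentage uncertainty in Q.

5.57%

Each factor contributes (exponent × relative error)² to (δQ/Q)²:
  (1·δq/q)² = (1×0.0134)² = 0.000179;  (-1·δc/c)² = (-1×0.0328)² = 0.00108;  (½·δr/r)² = (0.5×0.0860)² = 0.00185
δQ/Q = √(0.00311) = 0.0557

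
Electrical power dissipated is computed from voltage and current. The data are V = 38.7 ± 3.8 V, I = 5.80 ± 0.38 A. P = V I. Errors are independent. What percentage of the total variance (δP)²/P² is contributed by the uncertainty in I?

30.8%

(δP/P)² = (1·δV/V)² + (1·δI/I)²
  V term: (1×0.0982)² = 0.00964
  I term: (1×0.0655)² = 0.00429
Total = 0.0139. Share from I = 0.00429/0.0139 = 0.308.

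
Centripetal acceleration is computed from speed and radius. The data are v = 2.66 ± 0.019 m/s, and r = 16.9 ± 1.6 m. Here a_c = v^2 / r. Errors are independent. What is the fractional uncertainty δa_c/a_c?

Each factor contributes (exponent × relative error)² to (δa_c/a_c)²:
  (2·δv/v)² = (2×0.00714)² = 0.000204;  (-1·δr/r)² = (-1×0.0947)² = 0.00896
δa_c/a_c = √(0.00917) = 0.0957

0.0957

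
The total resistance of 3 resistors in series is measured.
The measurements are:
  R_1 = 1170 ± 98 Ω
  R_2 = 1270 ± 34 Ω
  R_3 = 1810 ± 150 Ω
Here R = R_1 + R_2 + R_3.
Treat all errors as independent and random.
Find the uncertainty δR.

For a sum/difference, combine absolute errors in quadrature:
  (δR_1)² = 9600;  (δR_2)² = 1160;  (δR_3)² = 22500
δR = √(33300) = 182 Ω

182 Ω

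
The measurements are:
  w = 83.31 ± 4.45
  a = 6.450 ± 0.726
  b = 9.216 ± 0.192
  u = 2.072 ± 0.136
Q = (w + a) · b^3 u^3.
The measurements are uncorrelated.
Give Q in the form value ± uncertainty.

Let h = w + a = 89.76. δh = √(δw² + δa²) = √(19.8 + 0.527) = 4.51, so δh/h = 0.0502.
Q is then a monomial in h, b, u:
δQ/Q = √((δh/h)² + (3·δb/b)² + (3·δu/u)²) = √(0.00252 + 0.00391 + 0.0388) = 0.213
Q = 625000, so δQ = 0.213 × 625000 = 1.33e+05.

(6.250 ± 1.33) × 10^5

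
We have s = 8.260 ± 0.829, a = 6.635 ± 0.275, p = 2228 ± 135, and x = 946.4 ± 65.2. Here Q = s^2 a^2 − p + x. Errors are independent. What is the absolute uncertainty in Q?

Let w = s^2·a^2 = 3004. δw/w = √((2·δs/s)² + (2·δa/a)²) = √(0.0403 + 0.00687) = 0.217, so δw = 652.
Q = w − p + x: δQ = √(δw² + δp² + δx²) = √(4.25e+05 + 18200 + 4250) = 669

669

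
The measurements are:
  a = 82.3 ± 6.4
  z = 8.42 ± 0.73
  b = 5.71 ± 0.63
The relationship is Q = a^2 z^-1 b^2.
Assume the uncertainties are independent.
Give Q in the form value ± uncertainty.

For a monomial Q ∝ a^2, z^-1, b^2, fractional errors add in quadrature:
  (2·δa/a)² = (2×0.0778)² = 0.0242;  (-1·δz/z)² = (-1×0.0867)² = 0.00752;  (2·δb/b)² = (2×0.110)² = 0.0487
δQ/Q = √(0.0804) = 0.284
Q = 26200, so δQ = 0.284 × 26200 = 7440.

26200 ± 7440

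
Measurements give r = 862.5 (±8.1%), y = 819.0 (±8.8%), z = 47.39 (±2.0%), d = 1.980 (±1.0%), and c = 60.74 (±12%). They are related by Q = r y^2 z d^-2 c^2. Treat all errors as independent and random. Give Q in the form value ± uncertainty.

Products/powers → add relative errors in quadrature, weighted by exponent:
  (1·δr/r)² = (1×0.0810)² = 0.00656;  (2·δy/y)² = (2×0.0880)² = 0.0310;  (1·δz/z)² = (1×0.0200)² = 0.000400;  (-2·δd/d)² = (-2×0.0100)² = 0.000400;  (2·δc/c)² = (2×0.120)² = 0.0576
δQ/Q = √(0.0959) = 0.310
Q = 2.58e+13, so δQ = 0.310 × 2.58e+13 = 7.99e+12.

(2.580 ± 0.799) × 10^13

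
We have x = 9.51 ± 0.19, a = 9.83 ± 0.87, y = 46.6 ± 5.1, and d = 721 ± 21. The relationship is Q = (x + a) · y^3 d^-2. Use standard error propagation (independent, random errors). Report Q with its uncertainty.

Let u = x + a = 19.3. δu = √(δx² + δa²) = √(0.0361 + 0.757) = 0.891, so δu/u = 0.0460.
Q is then a monomial in u, y, d:
δQ/Q = √((δu/u)² + (3·δy/y)² + (-2·δd/d)²) = √(0.00212 + 0.108 + 0.00339) = 0.337
Q = 3.76, so δQ = 0.337 × 3.76 = 1.27.

3.76 ± 1.27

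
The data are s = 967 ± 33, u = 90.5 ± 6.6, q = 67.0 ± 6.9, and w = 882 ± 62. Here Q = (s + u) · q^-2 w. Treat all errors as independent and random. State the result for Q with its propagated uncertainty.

Let h = s + u = 1060. δh = √(δs² + δu²) = √(1090 + 43.6) = 33.7, so δh/h = 0.0318.
Q is then a monomial in h, q, w:
δQ/Q = √((δh/h)² + (-2·δq/q)² + (1·δw/w)²) = √(0.00101 + 0.0424 + 0.00494) = 0.220
Q = 208, so δQ = 0.220 × 208 = 45.7.

208 ± 45.7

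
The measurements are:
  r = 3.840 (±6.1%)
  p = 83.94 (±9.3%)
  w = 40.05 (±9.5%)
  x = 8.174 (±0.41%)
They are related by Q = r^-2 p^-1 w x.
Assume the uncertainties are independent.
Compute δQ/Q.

0.180

Q is a product of powers, so relative uncertainties combine in quadrature:
  (-2·δr/r)² = (-2×0.0610)² = 0.0149;  (-1·δp/p)² = (-1×0.0930)² = 0.00865;  (1·δw/w)² = (1×0.0950)² = 0.00903;  (1·δx/x)² = (1×0.00410)² = 1.68e-05
δQ/Q = √(0.0326) = 0.180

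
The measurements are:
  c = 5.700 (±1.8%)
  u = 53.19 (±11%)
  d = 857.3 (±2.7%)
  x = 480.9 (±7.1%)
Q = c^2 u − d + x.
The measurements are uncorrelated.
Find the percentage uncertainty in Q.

Let p = c^2·u = 1728. δp/p = √((2·δc/c)² + (1·δu/u)²) = √(0.00130 + 0.0121) = 0.116, so δp = 200.
Q = p − d + x: δQ = √(δp² + δd² + δx²) = √(40000 + 536 + 1170) = 204
Q = 1352, so δQ/Q = 204/1352 = 0.151.

15.1%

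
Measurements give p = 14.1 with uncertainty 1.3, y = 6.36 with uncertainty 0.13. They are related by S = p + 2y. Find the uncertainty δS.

1.33

Absolute uncertainties add in quadrature for a linear combination:
  (δp)² = 1.69;  (2·δy)² = 0.0676
δS = √(1.76) = 1.33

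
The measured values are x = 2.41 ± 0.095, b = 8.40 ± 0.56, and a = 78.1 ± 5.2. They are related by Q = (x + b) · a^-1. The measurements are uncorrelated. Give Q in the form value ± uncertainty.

Let u = x + b = 10.8. δu = √(δx² + δb²) = √(0.00903 + 0.314) = 0.568, so δu/u = 0.0525.
Q is then a monomial in u, a:
δQ/Q = √((δu/u)² + (-1·δa/a)²) = √(0.00276 + 0.00443) = 0.0848
Q = 0.138, so δQ = 0.0848 × 0.138 = 0.0117.

0.138 ± 0.0117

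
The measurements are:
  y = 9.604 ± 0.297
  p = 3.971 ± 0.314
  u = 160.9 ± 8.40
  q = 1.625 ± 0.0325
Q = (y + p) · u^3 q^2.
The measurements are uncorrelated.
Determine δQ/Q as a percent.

16.5%

Let w = y + p = 13.57. δw = √(δy² + δp²) = √(0.0882 + 0.0986) = 0.432, so δw/w = 0.0318.
Q is then a monomial in w, u, q:
δQ/Q = √((δw/w)² + (3·δu/u)² + (2·δq/q)²) = √(0.00101 + 0.0245 + 0.00160) = 0.165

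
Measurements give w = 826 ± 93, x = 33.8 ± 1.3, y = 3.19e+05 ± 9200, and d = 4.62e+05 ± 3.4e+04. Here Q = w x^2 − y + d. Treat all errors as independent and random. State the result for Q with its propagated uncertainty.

Let p = w·x^2 = 9.44e+05. δp/p = √((1·δw/w)² + (2·δx/x)²) = √(0.0127 + 0.00592) = 0.136, so δp = 1.29e+05.
Q = p − y + d: δQ = √(δp² + δy² + δd²) = √(1.66e+10 + 8.46e+07 + 1.16e+09) = 1.33e+05
Q = 1.09e+06.

(1.09 ± 0.133) × 10^6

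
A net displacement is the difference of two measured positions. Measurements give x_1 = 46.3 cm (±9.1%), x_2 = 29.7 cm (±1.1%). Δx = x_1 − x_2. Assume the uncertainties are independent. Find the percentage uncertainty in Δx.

Absolute uncertainties add in quadrature for a linear combination:
  (δx_1)² = 17.8;  (δx_2)² = 0.107
δΔx = √(17.9) = 4.23 cm
Δx = 16.6 cm, so δΔx/Δx = 4.23/16.6 = 0.255.

25.5%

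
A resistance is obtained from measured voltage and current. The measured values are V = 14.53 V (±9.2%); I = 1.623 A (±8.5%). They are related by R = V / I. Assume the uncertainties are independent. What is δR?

1.12 Ω

R is a product of powers, so relative uncertainties combine in quadrature:
  (1·δV/V)² = (1×0.0920)² = 0.00846;  (-1·δI/I)² = (-1×0.0850)² = 0.00723
δR/R = √(0.0157) = 0.125
R = 8.953 Ω, so δR = 0.125 × 8.953 = 1.12 Ω.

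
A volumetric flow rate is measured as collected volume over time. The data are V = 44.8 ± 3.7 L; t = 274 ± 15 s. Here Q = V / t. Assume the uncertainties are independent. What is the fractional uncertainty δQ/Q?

0.0991

For a monomial Q ∝ V, t^-1, fractional errors add in quadrature:
  (1·δV/V)² = (1×0.0826)² = 0.00682;  (-1·δt/t)² = (-1×0.0547)² = 0.00300
δQ/Q = √(0.00982) = 0.0991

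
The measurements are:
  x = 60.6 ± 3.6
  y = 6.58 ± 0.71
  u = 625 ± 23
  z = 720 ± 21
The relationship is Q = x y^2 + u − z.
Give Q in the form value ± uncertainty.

Let p = x·y^2 = 2620. δp/p = √((1·δx/x)² + (2·δy/y)²) = √(0.00353 + 0.0466) = 0.224, so δp = 587.
Q = p + u − z: δQ = √(δp² + δu² + δz²) = √(3.45e+05 + 529 + 441) = 588
Q = 2530.

2530 ± 588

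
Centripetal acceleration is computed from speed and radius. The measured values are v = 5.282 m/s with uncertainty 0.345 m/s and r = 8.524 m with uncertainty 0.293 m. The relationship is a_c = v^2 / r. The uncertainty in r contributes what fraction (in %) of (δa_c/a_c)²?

6.48%

(δa_c/a_c)² = (2·δv/v)² + (-1·δr/r)²
  v term: (2×0.0653)² = 0.0171
  r term: (-1×0.0344)² = 0.00118
Total = 0.0182. Share from r = 0.00118/0.0182 = 0.0648.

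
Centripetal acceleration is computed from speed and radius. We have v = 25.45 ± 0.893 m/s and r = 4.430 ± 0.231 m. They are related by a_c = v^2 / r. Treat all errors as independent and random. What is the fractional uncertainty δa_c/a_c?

a_c is a product of powers, so relative uncertainties combine in quadrature:
  (2·δv/v)² = (2×0.0351)² = 0.00492;  (-1·δr/r)² = (-1×0.0521)² = 0.00272
δa_c/a_c = √(0.00764) = 0.0874

0.0874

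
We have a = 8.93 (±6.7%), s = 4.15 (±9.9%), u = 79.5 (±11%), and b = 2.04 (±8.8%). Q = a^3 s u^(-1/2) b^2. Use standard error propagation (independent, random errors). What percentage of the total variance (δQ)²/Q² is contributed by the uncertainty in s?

(δQ/Q)² = (3·δa/a)² + (1·δs/s)² + (−½·δu/u)² + (2·δb/b)²
  a term: (3×0.0670)² = 0.0404
  s term: (1×0.0990)² = 0.00980
  u term: (-0.5×0.110)² = 0.00302
  b term: (2×0.0880)² = 0.0310
Total = 0.0842. Share from s = 0.00980/0.0842 = 0.116.

11.6%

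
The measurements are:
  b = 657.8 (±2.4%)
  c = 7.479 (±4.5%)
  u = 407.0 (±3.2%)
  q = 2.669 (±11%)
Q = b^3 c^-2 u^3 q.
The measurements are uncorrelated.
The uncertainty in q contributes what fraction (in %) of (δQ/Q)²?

(δQ/Q)² = (3·δb/b)² + (-2·δc/c)² + (3·δu/u)² + (1·δq/q)²
  b term: (3×0.0240)² = 0.00518
  c term: (-2×0.0450)² = 0.00810
  u term: (3×0.0320)² = 0.00922
  q term: (1×0.110)² = 0.0121
Total = 0.0346. Share from q = 0.0121/0.0346 = 0.350.

35.0%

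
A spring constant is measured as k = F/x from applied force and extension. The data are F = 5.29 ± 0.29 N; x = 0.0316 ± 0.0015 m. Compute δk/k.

k is a product of powers, so relative uncertainties combine in quadrature:
  (1·δF/F)² = (1×0.0548)² = 0.00301;  (-1·δx/x)² = (-1×0.0475)² = 0.00225
δk/k = √(0.00526) = 0.0725

0.0725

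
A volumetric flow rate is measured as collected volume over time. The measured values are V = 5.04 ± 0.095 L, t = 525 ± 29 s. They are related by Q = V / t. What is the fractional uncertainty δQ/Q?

0.0584

Each factor contributes (exponent × relative error)² to (δQ/Q)²:
  (1·δV/V)² = (1×0.0188)² = 0.000355;  (-1·δt/t)² = (-1×0.0552)² = 0.00305
δQ/Q = √(0.00341) = 0.0584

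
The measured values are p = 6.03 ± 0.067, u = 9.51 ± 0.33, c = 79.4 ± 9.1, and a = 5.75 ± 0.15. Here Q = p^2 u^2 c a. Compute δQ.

2.08e+05

Since Q is a product/quotient, work with relative uncertainties:
  (2·δp/p)² = (2×0.0111)² = 0.000494;  (2·δu/u)² = (2×0.0347)² = 0.00482;  (1·δc/c)² = (1×0.115)² = 0.0131;  (1·δa/a)² = (1×0.0261)² = 0.000681
δQ/Q = √(0.0191) = 0.138
Q = 1.5e+06, so δQ = 0.138 × 1.5e+06 = 2.08e+05.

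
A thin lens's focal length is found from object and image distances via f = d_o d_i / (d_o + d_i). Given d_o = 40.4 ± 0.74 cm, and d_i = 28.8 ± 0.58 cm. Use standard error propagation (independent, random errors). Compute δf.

∂f/∂d_o = (d_i/(d_o+d_i))² = 0.173;  ∂f/∂d_i = (d_o/(d_o+d_i))² = 0.341
δf = √((∂f/∂d_o · δd_o)² + (∂f/∂d_i · δd_i)²) = √(0.0164 + 0.0391) = 0.236 cm

0.236 cm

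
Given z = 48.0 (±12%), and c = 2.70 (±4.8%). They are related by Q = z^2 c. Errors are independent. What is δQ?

Since Q is a product/quotient, work with relative uncertainties:
  (2·δz/z)² = (2×0.120)² = 0.0576;  (1·δc/c)² = (1×0.0480)² = 0.00230
δQ/Q = √(0.0599) = 0.245
Q = 6220, so δQ = 0.245 × 6220 = 1520.

1520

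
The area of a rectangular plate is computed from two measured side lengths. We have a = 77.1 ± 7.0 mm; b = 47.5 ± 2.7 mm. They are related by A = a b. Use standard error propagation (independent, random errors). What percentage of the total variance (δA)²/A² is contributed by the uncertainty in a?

(δA/A)² = (1·δa/a)² + (1·δb/b)²
  a term: (1×0.0908)² = 0.00824
  b term: (1×0.0568)² = 0.00323
Total = 0.0115. Share from a = 0.00824/0.0115 = 0.718.

71.8%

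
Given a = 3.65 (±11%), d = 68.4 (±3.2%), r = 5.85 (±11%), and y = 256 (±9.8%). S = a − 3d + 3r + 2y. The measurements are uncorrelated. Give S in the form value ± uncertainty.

S is a linear combination, so absolute uncertainties add in quadrature:
  (δa)² = 0.161;  (3·δd)² = 43.1;  (3·δr)² = 3.73;  (2·δy)² = 2520
δS = √(2560) = 50.6
S = 328.

328 ± 50.6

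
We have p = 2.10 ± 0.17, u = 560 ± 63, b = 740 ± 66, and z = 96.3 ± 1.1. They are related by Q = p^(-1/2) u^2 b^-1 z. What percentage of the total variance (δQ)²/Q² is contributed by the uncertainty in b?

13.2%

(δQ/Q)² = (−½·δp/p)² + (2·δu/u)² + (-1·δb/b)² + (1·δz/z)²
  p term: (-0.5×0.0810)² = 0.00164
  u term: (2×0.113)² = 0.0506
  b term: (-1×0.0892)² = 0.00795
  z term: (1×0.0114)² = 0.000130
Total = 0.0603. Share from b = 0.00795/0.0603 = 0.132.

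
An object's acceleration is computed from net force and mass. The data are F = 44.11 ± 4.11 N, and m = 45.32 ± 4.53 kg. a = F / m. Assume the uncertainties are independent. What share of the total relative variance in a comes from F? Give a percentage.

46.5%

(δa/a)² = (1·δF/F)² + (-1·δm/m)²
  F term: (1×0.0932)² = 0.00868
  m term: (-1×0.1000)² = 0.00999
Total = 0.0187. Share from F = 0.00868/0.0187 = 0.465.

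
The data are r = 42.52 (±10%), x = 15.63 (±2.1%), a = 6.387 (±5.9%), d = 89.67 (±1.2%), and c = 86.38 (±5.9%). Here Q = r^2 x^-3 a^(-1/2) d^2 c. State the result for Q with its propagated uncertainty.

130100 ± 28800

Since Q is a product/quotient, work with relative uncertainties:
  (2·δr/r)² = (2×0.100)² = 0.0400;  (-3·δx/x)² = (-3×0.0210)² = 0.00397;  (−½·δa/a)² = (-0.5×0.0590)² = 0.000870;  (2·δd/d)² = (2×0.0120)² = 0.000576;  (1·δc/c)² = (1×0.0590)² = 0.00348
δQ/Q = √(0.0489) = 0.221
Q = 130100, so δQ = 0.221 × 130100 = 28800.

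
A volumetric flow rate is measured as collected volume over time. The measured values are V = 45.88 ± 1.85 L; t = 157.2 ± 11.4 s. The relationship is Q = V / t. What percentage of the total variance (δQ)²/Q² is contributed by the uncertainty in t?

(δQ/Q)² = (1·δV/V)² + (-1·δt/t)²
  V term: (1×0.0403)² = 0.00163
  t term: (-1×0.0725)² = 0.00526
Total = 0.00688. Share from t = 0.00526/0.00688 = 0.764.

76.4%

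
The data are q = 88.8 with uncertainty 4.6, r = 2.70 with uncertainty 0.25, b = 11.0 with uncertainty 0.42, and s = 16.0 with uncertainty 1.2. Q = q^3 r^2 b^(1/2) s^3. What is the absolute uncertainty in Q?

2.29e+10

Products/powers → add relative errors in quadrature, weighted by exponent:
  (3·δq/q)² = (3×0.0518)² = 0.0242;  (2·δr/r)² = (2×0.0926)² = 0.0343;  (½·δb/b)² = (0.5×0.0382)² = 0.000364;  (3·δs/s)² = (3×0.0750)² = 0.0506
δQ/Q = √(0.109) = 0.331
Q = 6.93e+10, so δQ = 0.331 × 6.93e+10 = 2.29e+10.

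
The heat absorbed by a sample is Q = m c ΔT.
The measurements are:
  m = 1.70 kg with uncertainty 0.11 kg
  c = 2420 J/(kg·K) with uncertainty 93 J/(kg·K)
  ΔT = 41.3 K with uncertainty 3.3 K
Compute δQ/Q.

Since Q is a product/quotient, work with relative uncertainties:
  (1·δm/m)² = (1×0.0647)² = 0.00419;  (1·δc/c)² = (1×0.0384)² = 0.00148;  (1·δΔT/ΔT)² = (1×0.0799)² = 0.00638
δQ/Q = √(0.0120) = 0.110

0.110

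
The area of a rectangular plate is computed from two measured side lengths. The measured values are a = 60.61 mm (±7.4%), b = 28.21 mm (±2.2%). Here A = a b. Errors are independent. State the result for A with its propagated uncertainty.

1710 ± 132 mm^2

Products/powers → add relative errors in quadrature, weighted by exponent:
  (1·δa/a)² = (1×0.0740)² = 0.00548;  (1·δb/b)² = (1×0.0220)² = 0.000484
δA/A = √(0.00596) = 0.0772
A = 1710 mm^2, so δA = 0.0772 × 1710 = 132 mm^2.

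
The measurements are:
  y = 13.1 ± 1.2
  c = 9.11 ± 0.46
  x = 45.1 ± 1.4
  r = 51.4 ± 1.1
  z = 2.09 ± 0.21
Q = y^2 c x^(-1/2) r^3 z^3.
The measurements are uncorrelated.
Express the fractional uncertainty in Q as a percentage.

Since Q is a product/quotient, work with relative uncertainties:
  (2·δy/y)² = (2×0.0916)² = 0.0336;  (1·δc/c)² = (1×0.0505)² = 0.00255;  (−½·δx/x)² = (-0.5×0.0310)² = 0.000241;  (3·δr/r)² = (3×0.0214)² = 0.00412;  (3·δz/z)² = (3×0.100)² = 0.0909
δQ/Q = √(0.131) = 0.362

36.2%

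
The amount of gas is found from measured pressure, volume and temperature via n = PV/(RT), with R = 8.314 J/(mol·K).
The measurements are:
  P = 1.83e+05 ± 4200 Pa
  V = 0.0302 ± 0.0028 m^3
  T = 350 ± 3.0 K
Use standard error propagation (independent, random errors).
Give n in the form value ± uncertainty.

n is a product of powers, so relative uncertainties combine in quadrature:
  (1·δP/P)² = (1×0.0230)² = 0.000527;  (1·δV/V)² = (1×0.0927)² = 0.00860;  (-1·δT/T)² = (-1×0.00857)² = 7.35e-05
δn/n = √(0.00920) = 0.0959
n = 1.90 mol, so δn = 0.0959 × 1.90 = 0.182 mol.

1.90 ± 0.182 mol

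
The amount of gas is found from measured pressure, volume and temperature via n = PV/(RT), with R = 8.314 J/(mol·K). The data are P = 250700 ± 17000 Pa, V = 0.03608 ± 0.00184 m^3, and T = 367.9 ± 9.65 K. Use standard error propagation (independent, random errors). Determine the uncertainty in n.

Products/powers → add relative errors in quadrature, weighted by exponent:
  (1·δP/P)² = (1×0.0678)² = 0.00460;  (1·δV/V)² = (1×0.0510)² = 0.00260;  (-1·δT/T)² = (-1×0.0262)² = 0.000688
δn/n = √(0.00789) = 0.0888
n = 2.957 mol, so δn = 0.0888 × 2.957 = 0.263 mol.

0.263 mol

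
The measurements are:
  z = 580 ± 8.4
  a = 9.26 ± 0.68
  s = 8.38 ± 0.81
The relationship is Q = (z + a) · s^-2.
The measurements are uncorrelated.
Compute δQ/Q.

0.194

Let u = z + a = 589. δu = √(δz² + δa²) = √(70.6 + 0.462) = 8.43, so δu/u = 0.0143.
Q is then a monomial in u, s:
δQ/Q = √((δu/u)² + (-2·δs/s)²) = √(0.000205 + 0.0374) = 0.194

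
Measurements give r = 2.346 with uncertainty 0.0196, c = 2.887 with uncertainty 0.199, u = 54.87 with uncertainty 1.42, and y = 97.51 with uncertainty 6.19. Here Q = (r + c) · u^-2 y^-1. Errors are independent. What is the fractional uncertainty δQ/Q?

Let w = r + c = 5.233. δw = √(δr² + δc²) = √(0.000384 + 0.0396) = 0.200, so δw/w = 0.0382.
Q is then a monomial in w, u, y:
δQ/Q = √((δw/w)² + (-2·δu/u)² + (-1·δy/y)²) = √(0.00146 + 0.00268 + 0.00403) = 0.0904

0.0904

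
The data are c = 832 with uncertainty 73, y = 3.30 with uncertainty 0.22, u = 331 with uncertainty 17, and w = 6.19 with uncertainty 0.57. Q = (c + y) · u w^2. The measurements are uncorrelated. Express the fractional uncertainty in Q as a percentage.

Let h = c + y = 835. δh = √(δc² + δy²) = √(5330 + 0.0484) = 73.0, so δh/h = 0.0874.
Q is then a monomial in h, u, w:
δQ/Q = √((δh/h)² + (1·δu/u)² + (2·δw/w)²) = √(0.00764 + 0.00264 + 0.0339) = 0.210

21.0%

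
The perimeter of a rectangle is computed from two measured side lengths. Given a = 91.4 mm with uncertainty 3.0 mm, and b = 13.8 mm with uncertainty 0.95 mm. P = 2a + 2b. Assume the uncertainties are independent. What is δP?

6.29 mm

Each term contributes (cᵢ δxᵢ)² to (δP)²:
  (2·δa)² = 36.0;  (2·δb)² = 3.61
δP = √(39.6) = 6.29 mm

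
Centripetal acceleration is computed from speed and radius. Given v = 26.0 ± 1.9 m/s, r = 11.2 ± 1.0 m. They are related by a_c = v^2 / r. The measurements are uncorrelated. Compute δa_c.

Since a_c is a product/quotient, work with relative uncertainties:
  (2·δv/v)² = (2×0.0731)² = 0.0214;  (-1·δr/r)² = (-1×0.0893)² = 0.00797
δa_c/a_c = √(0.0293) = 0.171
a_c = 60.4 m/s^2, so δa_c = 0.171 × 60.4 = 10.3 m/s^2.

10.3 m/s^2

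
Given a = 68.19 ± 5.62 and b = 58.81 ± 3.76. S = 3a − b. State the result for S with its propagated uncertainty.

S is a linear combination, so absolute uncertainties add in quadrature:
  (3·δa)² = 284;  (δb)² = 14.1
δS = √(298) = 17.3
S = 145.8.

145.8 ± 17.3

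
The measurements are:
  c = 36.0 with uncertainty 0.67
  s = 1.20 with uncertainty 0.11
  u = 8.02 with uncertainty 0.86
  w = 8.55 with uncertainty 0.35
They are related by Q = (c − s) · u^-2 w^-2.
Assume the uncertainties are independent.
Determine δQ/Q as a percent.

23.0%

Let h = c − s = 34.8. δh = √(δc² + δs²) = √(0.449 + 0.0121) = 0.679, so δh/h = 0.0195.
Q is then a monomial in h, u, w:
δQ/Q = √((δh/h)² + (-2·δu/u)² + (-2·δw/w)²) = √(0.000381 + 0.0460 + 0.00670) = 0.230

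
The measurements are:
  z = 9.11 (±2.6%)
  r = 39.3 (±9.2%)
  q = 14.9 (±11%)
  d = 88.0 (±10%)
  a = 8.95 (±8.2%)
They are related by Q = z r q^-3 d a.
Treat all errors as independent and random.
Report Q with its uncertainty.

For a monomial Q ∝ z, r, q^-3, d, a, fractional errors add in quadrature:
  (1·δz/z)² = (1×0.0260)² = 0.000676;  (1·δr/r)² = (1×0.0920)² = 0.00846;  (-3·δq/q)² = (-3×0.110)² = 0.109;  (1·δd/d)² = (1×0.100)² = 0.0100;  (1·δa/a)² = (1×0.0820)² = 0.00672
δQ/Q = √(0.135) = 0.367
Q = 85.2, so δQ = 0.367 × 85.2 = 31.3.

85.2 ± 31.3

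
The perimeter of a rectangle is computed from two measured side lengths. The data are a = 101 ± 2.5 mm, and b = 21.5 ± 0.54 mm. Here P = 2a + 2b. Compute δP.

For a sum/difference, combine absolute errors in quadrature:
  (2·δa)² = 25.0;  (2·δb)² = 1.17
δP = √(26.2) = 5.12 mm

5.12 mm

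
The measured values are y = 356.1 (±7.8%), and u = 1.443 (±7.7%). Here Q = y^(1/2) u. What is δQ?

2.35

Each factor contributes (exponent × relative error)² to (δQ/Q)²:
  (½·δy/y)² = (0.5×0.0780)² = 0.00152;  (1·δu/u)² = (1×0.0770)² = 0.00593
δQ/Q = √(0.00745) = 0.0863
Q = 27.23, so δQ = 0.0863 × 27.23 = 2.35.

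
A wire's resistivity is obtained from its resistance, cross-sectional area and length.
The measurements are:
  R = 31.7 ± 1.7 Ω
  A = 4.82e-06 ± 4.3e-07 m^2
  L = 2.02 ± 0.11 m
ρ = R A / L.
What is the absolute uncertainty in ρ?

Since ρ is a product/quotient, work with relative uncertainties:
  (1·δR/R)² = (1×0.0536)² = 0.00288;  (1·δA/A)² = (1×0.0892)² = 0.00796;  (-1·δL/L)² = (-1×0.0545)² = 0.00297
δρ/ρ = √(0.0138) = 0.117
ρ = 7.56e-05 Ω·m, so δρ = 0.117 × 7.56e-05 = 8.89e-06 Ω·m.

8.89e-06 Ω·m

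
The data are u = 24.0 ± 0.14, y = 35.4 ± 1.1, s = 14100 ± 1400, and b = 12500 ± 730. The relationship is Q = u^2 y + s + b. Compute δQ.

Let p = u^2·y = 20400. δp/p = √((2·δu/u)² + (1·δy/y)²) = √(0.000136 + 0.000966) = 0.0332, so δp = 677.
Q = p + s + b: δQ = √(δp² + δs² + δb²) = √(4.58e+05 + 1.96e+06 + 5.33e+05) = 1720

1720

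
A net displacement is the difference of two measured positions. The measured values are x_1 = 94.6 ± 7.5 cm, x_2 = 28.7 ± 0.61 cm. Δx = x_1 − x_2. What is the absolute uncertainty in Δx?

7.52 cm

For a sum/difference, combine absolute errors in quadrature:
  (δx_1)² = 56.2;  (δx_2)² = 0.372
δΔx = √(56.6) = 7.52 cm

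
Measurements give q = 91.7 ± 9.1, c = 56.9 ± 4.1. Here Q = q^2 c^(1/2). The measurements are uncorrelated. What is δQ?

12800

For a monomial Q ∝ q^2, c^(1/2), fractional errors add in quadrature:
  (2·δq/q)² = (2×0.0992)² = 0.0394;  (½·δc/c)² = (0.5×0.0721)² = 0.00130
δQ/Q = √(0.0407) = 0.202
Q = 63400, so δQ = 0.202 × 63400 = 12800.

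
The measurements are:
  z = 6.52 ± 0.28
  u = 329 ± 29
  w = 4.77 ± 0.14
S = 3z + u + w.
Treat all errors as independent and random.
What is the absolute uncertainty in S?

29.0

S is a linear combination, so absolute uncertainties add in quadrature:
  (3·δz)² = 0.706;  (δu)² = 841;  (δw)² = 0.0196
δS = √(842) = 29.0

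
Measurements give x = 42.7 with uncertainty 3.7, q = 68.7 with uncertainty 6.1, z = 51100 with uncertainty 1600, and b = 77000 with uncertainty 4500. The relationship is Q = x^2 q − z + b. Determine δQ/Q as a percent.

Let p = x^2·q = 1.25e+05. δp/p = √((2·δx/x)² + (1·δq/q)²) = √(0.0300 + 0.00788) = 0.195, so δp = 24400.
Q = p − z + b: δQ = √(δp² + δz² + δb²) = √(5.95e+08 + 2.56e+06 + 2.02e+07) = 24900
Q = 1.51e+05, so δQ/Q = 24900/1.51e+05 = 0.164.

16.4%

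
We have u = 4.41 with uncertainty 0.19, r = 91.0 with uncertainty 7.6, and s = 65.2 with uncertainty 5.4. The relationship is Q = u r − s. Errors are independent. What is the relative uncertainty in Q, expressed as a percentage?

11.3%

Let p = u·r = 401. δp/p = √((1·δu/u)² + (1·δr/r)²) = √(0.00186 + 0.00698) = 0.0940, so δp = 37.7.
Q = p − s: δQ = √(δp² + δs²) = √(1420 + 29.2) = 38.1
Q = 336, so δQ/Q = 38.1/336 = 0.113.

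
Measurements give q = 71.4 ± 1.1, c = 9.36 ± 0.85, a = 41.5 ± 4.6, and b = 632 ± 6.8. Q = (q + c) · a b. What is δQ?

2.39e+05

Let u = q + c = 80.8. δu = √(δq² + δc²) = √(1.21 + 0.722) = 1.39, so δu/u = 0.0172.
Q is then a monomial in u, a, b:
δQ/Q = √((δu/u)² + (1·δa/a)² + (1·δb/b)²) = √(0.000296 + 0.0123 + 0.000116) = 0.113
Q = 2.12e+06, so δQ = 0.113 × 2.12e+06 = 2.39e+05.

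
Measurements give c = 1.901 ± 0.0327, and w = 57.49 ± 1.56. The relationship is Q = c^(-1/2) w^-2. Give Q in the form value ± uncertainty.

Relative error in a monomial: (δQ/Q)² = Σ (nᵢ · δxᵢ/xᵢ)².
  (−½·δc/c)² = (-0.5×0.0172)² = 7.4e-05;  (-2·δw/w)² = (-2×0.0271)² = 0.00295
δQ/Q = √(0.00302) = 0.0549
Q = 0.0002194, so δQ = 0.0549 × 0.0002194 = 1.21e-05.

(2.194 ± 0.121) × 10^-4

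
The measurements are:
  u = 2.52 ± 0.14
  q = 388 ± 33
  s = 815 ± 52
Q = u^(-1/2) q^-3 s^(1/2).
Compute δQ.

For a monomial Q ∝ u^(-1/2), q^-3, s^(1/2), fractional errors add in quadrature:
  (−½·δu/u)² = (-0.5×0.0556)² = 0.000772;  (-3·δq/q)² = (-3×0.0851)² = 0.0651;  (½·δs/s)² = (0.5×0.0638)² = 0.00102
δQ/Q = √(0.0669) = 0.259
Q = 3.08e-07, so δQ = 0.259 × 3.08e-07 = 7.96e-08.

7.96e-08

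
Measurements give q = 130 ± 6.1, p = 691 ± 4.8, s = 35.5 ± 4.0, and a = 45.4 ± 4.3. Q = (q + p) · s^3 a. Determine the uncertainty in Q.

5.86e+08

Let u = q + p = 821. δu = √(δq² + δp²) = √(37.2 + 23.0) = 7.76, so δu/u = 0.00945.
Q is then a monomial in u, s, a:
δQ/Q = √((δu/u)² + (3·δs/s)² + (1·δa/a)²) = √(8.94e-05 + 0.114 + 0.00897) = 0.351
Q = 1.67e+09, so δQ = 0.351 × 1.67e+09 = 5.86e+08.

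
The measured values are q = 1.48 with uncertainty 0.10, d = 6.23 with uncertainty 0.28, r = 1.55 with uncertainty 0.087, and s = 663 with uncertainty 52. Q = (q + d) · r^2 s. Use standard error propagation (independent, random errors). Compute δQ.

Let u = q + d = 7.71. δu = √(δq² + δd²) = √(0.0100 + 0.0784) = 0.297, so δu/u = 0.0386.
Q is then a monomial in u, r, s:
δQ/Q = √((δu/u)² + (2·δr/r)² + (1·δs/s)²) = √(0.00149 + 0.0126 + 0.00615) = 0.142
Q = 12300, so δQ = 0.142 × 12300 = 1750.

1750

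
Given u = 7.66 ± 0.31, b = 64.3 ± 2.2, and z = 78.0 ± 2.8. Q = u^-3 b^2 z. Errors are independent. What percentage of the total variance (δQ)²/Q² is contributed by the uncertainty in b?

(δQ/Q)² = (-3·δu/u)² + (2·δb/b)² + (1·δz/z)²
  u term: (-3×0.0405)² = 0.0147
  b term: (2×0.0342)² = 0.00468
  z term: (1×0.0359)² = 0.00129
Total = 0.0207. Share from b = 0.00468/0.0207 = 0.226.

22.6%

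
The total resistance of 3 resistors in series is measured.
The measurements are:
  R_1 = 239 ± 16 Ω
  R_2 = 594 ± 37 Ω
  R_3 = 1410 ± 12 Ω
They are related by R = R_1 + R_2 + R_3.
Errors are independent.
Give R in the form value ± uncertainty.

Sums and differences: (δR)² = Σ (cᵢ δxᵢ)².
  (δR_1)² = 256;  (δR_2)² = 1370;  (δR_3)² = 144
δR = √(1770) = 42.1 Ω
R = 2240 Ω.

2240 ± 42.1 Ω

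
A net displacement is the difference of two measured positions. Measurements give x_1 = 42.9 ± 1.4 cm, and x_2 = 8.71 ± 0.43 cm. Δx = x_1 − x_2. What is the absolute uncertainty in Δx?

Each term contributes (cᵢ δxᵢ)² to (δΔx)²:
  (δx_1)² = 1.96;  (δx_2)² = 0.185
δΔx = √(2.14) = 1.46 cm

1.46 cm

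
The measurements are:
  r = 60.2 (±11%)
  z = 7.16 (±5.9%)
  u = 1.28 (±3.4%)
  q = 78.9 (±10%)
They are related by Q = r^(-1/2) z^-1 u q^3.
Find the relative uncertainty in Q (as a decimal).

Since Q is a product/quotient, work with relative uncertainties:
  (−½·δr/r)² = (-0.5×0.110)² = 0.00303;  (-1·δz/z)² = (-1×0.0590)² = 0.00348;  (1·δu/u)² = (1×0.0340)² = 0.00116;  (3·δq/q)² = (3×0.100)² = 0.0900
δQ/Q = √(0.0977) = 0.313

0.313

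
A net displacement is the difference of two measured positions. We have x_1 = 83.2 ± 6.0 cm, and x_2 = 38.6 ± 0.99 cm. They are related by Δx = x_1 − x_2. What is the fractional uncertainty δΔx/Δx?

0.136

Each term contributes (cᵢ δxᵢ)² to (δΔx)²:
  (δx_1)² = 36.0;  (δx_2)² = 0.980
δΔx = √(37.0) = 6.08 cm
Δx = 44.6 cm, so δΔx/Δx = 6.08/44.6 = 0.136.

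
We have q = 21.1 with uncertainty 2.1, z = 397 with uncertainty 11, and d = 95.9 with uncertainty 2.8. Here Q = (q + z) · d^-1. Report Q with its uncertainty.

4.36 ± 0.173

Let u = q + z = 418. δu = √(δq² + δz²) = √(4.41 + 121) = 11.2, so δu/u = 0.0268.
Q is then a monomial in u, d:
δQ/Q = √((δu/u)² + (-1·δd/d)²) = √(0.000717 + 0.000852) = 0.0396
Q = 4.36, so δQ = 0.0396 × 4.36 = 0.173.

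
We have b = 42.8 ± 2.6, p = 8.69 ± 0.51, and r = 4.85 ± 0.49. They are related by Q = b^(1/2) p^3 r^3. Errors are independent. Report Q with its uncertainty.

Each factor contributes (exponent × relative error)² to (δQ/Q)²:
  (½·δb/b)² = (0.5×0.0607)² = 0.000923;  (3·δp/p)² = (3×0.0587)² = 0.0310;  (3·δr/r)² = (3×0.101)² = 0.0919
δQ/Q = √(0.124) = 0.352
Q = 4.9e+05, so δQ = 0.352 × 4.9e+05 = 1.72e+05.

(4.90 ± 1.72) × 10^5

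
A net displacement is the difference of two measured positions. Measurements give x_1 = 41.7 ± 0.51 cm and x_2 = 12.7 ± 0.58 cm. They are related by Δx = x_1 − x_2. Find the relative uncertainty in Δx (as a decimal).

0.0266

Each term contributes (cᵢ δxᵢ)² to (δΔx)²:
  (δx_1)² = 0.260;  (δx_2)² = 0.336
δΔx = √(0.597) = 0.772 cm
Δx = 29.0 cm, so δΔx/Δx = 0.772/29.0 = 0.0266.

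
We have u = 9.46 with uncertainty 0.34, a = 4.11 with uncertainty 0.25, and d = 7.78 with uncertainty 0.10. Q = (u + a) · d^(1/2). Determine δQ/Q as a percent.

3.18%

Let w = u + a = 13.6. δw = √(δu² + δa²) = √(0.116 + 0.0625) = 0.422, so δw/w = 0.0311.
Q is then a monomial in w, d:
δQ/Q = √((δw/w)² + (½·δd/d)²) = √(0.000967 + 4.13e-05) = 0.0318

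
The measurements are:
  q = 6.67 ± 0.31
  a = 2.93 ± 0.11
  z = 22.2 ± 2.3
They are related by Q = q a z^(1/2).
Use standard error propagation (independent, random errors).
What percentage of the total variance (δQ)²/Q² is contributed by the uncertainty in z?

(δQ/Q)² = (1·δq/q)² + (1·δa/a)² + (½·δz/z)²
  q term: (1×0.0465)² = 0.00216
  a term: (1×0.0375)² = 0.00141
  z term: (0.5×0.104)² = 0.00268
Total = 0.00625. Share from z = 0.00268/0.00625 = 0.429.

42.9%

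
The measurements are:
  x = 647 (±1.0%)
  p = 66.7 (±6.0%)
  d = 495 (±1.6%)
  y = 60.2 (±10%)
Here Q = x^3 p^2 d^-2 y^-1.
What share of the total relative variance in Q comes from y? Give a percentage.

38.0%

(δQ/Q)² = (3·δx/x)² + (2·δp/p)² + (-2·δd/d)² + (-1·δy/y)²
  x term: (3×0.0100)² = 0.000900
  p term: (2×0.0600)² = 0.0144
  d term: (-2×0.0160)² = 0.00102
  y term: (-1×0.100)² = 0.0100
Total = 0.0263. Share from y = 0.0100/0.0263 = 0.380.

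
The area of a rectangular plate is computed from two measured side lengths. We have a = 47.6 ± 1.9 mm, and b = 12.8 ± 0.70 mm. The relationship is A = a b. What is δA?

41.3 mm^2

Products/powers → add relative errors in quadrature, weighted by exponent:
  (1·δa/a)² = (1×0.0399)² = 0.00159;  (1·δb/b)² = (1×0.0547)² = 0.00299
δA/A = √(0.00458) = 0.0677
A = 609 mm^2, so δA = 0.0677 × 609 = 41.3 mm^2.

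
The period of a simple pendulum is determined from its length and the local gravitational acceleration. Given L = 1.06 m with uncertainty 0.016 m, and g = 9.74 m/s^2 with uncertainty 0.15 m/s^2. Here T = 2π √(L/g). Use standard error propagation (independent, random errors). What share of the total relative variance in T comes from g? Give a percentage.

(δT/T)² = (½·δL/L)² + (−½·δg/g)²
  L term: (0.5×0.0151)² = 5.7e-05
  g term: (-0.5×0.0154)² = 5.93e-05
Total = 0.000116. Share from g = 5.93e-05/0.000116 = 0.510.

51.0%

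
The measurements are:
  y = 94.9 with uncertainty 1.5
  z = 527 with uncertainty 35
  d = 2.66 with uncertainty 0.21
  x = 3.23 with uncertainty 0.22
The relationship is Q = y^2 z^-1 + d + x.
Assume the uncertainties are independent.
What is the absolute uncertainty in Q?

1.29

Let p = y^2·z^-1 = 17.1. δp/p = √((2·δy/y)² + (-1·δz/z)²) = √(0.000999 + 0.00441) = 0.0736, so δp = 1.26.
Q = p + d + x: δQ = √(δp² + δd² + δx²) = √(1.58 + 0.0441 + 0.0484) = 1.29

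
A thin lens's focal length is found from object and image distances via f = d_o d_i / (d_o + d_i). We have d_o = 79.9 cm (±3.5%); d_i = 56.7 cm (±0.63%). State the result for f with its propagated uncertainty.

∂f/∂d_o = (d_i/(d_o+d_i))² = 0.172;  ∂f/∂d_i = (d_o/(d_o+d_i))² = 0.342
δf = √((∂f/∂d_o · δd_o)² + (∂f/∂d_i · δd_i)²) = √(0.232 + 0.0149) = 0.497 cm
f = 33.2 cm.

33.2 ± 0.497 cm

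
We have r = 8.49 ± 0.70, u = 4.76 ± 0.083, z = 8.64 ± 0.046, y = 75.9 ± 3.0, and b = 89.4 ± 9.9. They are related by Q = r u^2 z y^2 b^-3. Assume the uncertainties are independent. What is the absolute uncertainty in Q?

Relative error in a monomial: (δQ/Q)² = Σ (nᵢ · δxᵢ/xᵢ)².
  (1·δr/r)² = (1×0.0824)² = 0.00680;  (2·δu/u)² = (2×0.0174)² = 0.00122;  (1·δz/z)² = (1×0.00532)² = 2.83e-05;  (2·δy/y)² = (2×0.0395)² = 0.00625;  (-3·δb/b)² = (-3×0.111)² = 0.110
δQ/Q = √(0.125) = 0.353
Q = 13.4, so δQ = 0.353 × 13.4 = 4.73.

4.73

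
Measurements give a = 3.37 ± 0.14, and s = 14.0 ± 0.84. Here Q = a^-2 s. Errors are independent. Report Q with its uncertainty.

Relative error in a monomial: (δQ/Q)² = Σ (nᵢ · δxᵢ/xᵢ)².
  (-2·δa/a)² = (-2×0.0415)² = 0.00690;  (1·δs/s)² = (1×0.0600)² = 0.00360
δQ/Q = √(0.0105) = 0.102
Q = 1.23, so δQ = 0.102 × 1.23 = 0.126.

1.23 ± 0.126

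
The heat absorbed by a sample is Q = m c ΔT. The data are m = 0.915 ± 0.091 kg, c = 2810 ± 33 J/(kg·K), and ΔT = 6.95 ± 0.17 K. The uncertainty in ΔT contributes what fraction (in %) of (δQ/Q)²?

(δQ/Q)² = (1·δm/m)² + (1·δc/c)² + (1·δΔT/ΔT)²
  m term: (1×0.0995)² = 0.00989
  c term: (1×0.0117)² = 0.000138
  ΔT term: (1×0.0245)² = 0.000598
Total = 0.0106. Share from ΔT = 0.000598/0.0106 = 0.0563.

5.63%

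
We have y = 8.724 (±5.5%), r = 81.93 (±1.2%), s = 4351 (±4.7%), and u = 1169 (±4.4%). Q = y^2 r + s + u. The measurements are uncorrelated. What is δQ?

Let p = y^2·r = 6236. δp/p = √((2·δy/y)² + (1·δr/r)²) = √(0.0121 + 0.000144) = 0.111, so δp = 690.
Q = p + s + u: δQ = √(δp² + δs² + δu²) = √(4.76e+05 + 41800 + 2650) = 721

721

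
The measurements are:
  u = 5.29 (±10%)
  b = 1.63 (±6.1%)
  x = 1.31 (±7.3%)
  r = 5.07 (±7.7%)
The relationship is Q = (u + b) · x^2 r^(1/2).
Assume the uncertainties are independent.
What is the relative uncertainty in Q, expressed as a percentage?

17.0%

Let w = u + b = 6.92. δw = √(δu² + δb²) = √(0.280 + 0.00989) = 0.538, so δw/w = 0.0778.
Q is then a monomial in w, x, r:
δQ/Q = √((δw/w)² + (2·δx/x)² + (½·δr/r)²) = √(0.00605 + 0.0213 + 0.00148) = 0.170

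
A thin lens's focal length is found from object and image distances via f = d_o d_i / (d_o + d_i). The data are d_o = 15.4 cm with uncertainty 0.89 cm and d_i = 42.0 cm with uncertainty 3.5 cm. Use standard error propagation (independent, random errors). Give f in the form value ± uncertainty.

11.3 ± 0.539 cm

∂f/∂d_o = (d_i/(d_o+d_i))² = 0.535;  ∂f/∂d_i = (d_o/(d_o+d_i))² = 0.0720
δf = √((∂f/∂d_o · δd_o)² + (∂f/∂d_i · δd_i)²) = √(0.227 + 0.0635) = 0.539 cm
f = 11.3 cm.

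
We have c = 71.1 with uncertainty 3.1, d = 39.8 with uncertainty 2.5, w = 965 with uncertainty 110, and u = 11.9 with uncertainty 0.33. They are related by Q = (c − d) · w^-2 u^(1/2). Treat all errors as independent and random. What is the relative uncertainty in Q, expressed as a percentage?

Let h = c − d = 31.3. δh = √(δc² + δd²) = √(9.61 + 6.25) = 3.98, so δh/h = 0.127.
Q is then a monomial in h, w, u:
δQ/Q = √((δh/h)² + (-2·δw/w)² + (½·δu/u)²) = √(0.0162 + 0.0520 + 0.000192) = 0.261

26.1%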